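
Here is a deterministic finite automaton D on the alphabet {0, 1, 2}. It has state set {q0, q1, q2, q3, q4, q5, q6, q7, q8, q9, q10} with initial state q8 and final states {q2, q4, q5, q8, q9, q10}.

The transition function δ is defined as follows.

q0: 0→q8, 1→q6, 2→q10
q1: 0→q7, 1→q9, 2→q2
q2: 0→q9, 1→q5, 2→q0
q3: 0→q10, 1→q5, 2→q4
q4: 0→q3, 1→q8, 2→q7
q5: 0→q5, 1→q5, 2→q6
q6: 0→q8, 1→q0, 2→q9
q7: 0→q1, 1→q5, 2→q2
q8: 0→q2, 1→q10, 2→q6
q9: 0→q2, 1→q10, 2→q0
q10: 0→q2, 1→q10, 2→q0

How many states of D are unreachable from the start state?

BFS from q8 reaches {q0, q2, q5, q6, q8, q9, q10}; the 4 state(s) q1, q3, q4, q7 are never visited.

4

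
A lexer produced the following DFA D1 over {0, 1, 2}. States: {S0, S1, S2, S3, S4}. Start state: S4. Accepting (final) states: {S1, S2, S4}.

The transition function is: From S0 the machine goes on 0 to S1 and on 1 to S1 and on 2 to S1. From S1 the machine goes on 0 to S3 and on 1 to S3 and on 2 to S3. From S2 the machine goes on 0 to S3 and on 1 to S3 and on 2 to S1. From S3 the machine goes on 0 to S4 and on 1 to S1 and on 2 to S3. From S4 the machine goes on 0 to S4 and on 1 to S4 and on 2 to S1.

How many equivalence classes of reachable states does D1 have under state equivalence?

Reachable states from the start: {S1,S3,S4}. Unreachable: {S0,S2} — drop them.
Initial partition by acceptance: {S1,S4} | {S3}.
Split {S1,S4} by δ(·,0) → {S1} and {S4}.
Stable partition: {S1} | {S3} | {S4} — 3 equivalence classes.

3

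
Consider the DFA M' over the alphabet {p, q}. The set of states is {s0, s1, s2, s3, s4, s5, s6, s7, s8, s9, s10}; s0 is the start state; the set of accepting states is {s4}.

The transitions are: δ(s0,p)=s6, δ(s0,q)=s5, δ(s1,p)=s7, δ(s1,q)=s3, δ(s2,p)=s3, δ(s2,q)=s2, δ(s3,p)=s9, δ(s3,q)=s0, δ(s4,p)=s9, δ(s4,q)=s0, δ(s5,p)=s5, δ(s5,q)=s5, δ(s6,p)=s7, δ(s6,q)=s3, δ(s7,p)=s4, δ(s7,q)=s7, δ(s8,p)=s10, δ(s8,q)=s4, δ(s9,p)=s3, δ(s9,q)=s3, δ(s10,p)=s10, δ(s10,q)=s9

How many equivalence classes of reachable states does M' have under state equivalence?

Reachable states from the start: {s0,s3,s4,s5,s6,s7,s9}. Unreachable: {s1,s2,s8,s10} — drop them.
Initial partition by acceptance: {s4} | {s0,s3,s5,s6,s7,s9}.
Refine {s0,s3,s5,s6,s7,s9} on symbol p: members go to different blocks, giving {s0,s3,s5,s6,s9} and {s7}.
Split {s0,s3,s5,s6,s9} by δ(·,p) → {s0,s3,s5,s9} and {s6}.
Split {s0,s3,s5,s9} by δ(·,p) → {s3,s5,s9} and {s0}.
On input q, block {s3,s5,s9} splits into {s5,s9} and {s3}.
Refine {s5,s9} on symbol p: members go to different blocks, giving {s5} and {s9}.
No further refinement is possible. Final partition (7 blocks): {s4} | {s5} | {s7} | {s6} | {s0} | {s3} | {s9}.

7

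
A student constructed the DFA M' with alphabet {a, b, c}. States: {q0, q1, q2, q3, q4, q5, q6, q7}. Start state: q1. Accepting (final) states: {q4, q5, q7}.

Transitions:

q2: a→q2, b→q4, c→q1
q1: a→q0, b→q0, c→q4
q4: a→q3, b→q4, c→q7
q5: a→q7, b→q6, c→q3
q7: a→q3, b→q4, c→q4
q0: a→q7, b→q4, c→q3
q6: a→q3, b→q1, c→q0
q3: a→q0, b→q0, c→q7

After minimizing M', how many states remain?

First remove the unreachable states {q2,q5,q6}; 5 states remain.
P0 = {q4,q7} | {q0,q1,q3}.
Split {q0,q1,q3} by δ(·,a) → {q1,q3} and {q0}.
Stable partition: {q4,q7} | {q1,q3} | {q0} — 3 equivalence classes.

3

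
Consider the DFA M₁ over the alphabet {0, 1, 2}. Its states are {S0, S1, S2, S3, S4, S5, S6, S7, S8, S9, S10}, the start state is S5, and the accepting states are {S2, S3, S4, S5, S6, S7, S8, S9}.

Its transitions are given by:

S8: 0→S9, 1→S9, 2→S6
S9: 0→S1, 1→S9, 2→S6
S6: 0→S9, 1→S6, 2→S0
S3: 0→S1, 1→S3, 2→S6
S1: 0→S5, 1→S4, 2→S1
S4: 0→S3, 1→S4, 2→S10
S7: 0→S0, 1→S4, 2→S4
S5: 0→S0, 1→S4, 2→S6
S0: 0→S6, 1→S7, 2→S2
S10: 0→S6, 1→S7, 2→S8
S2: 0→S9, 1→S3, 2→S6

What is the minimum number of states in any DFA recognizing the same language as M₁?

Every state is reachable, so we keep all 11.
Initial partition by acceptance: {S2,S3,S4,S5,S6,S7,S8,S9} | {S0,S1,S10}.
Refine {S2,S3,S4,S5,S6,S7,S8,S9} on symbol 0: members go to different blocks, giving {S2,S4,S6,S8} and {S3,S5,S7,S9}.
On input 1, block {S2,S4,S6,S8} splits into {S2,S8} and {S4,S6}.
On input 0, block {S0,S1,S10} splits into {S0,S10} and {S1}.
Split {S3,S5,S7,S9} by δ(·,0) → {S3,S9} and {S5,S7}.
No further refinement is possible. Final partition (6 blocks): {S2,S8} | {S0,S10} | {S3,S9} | {S4,S6} | {S1} | {S5,S7}.

6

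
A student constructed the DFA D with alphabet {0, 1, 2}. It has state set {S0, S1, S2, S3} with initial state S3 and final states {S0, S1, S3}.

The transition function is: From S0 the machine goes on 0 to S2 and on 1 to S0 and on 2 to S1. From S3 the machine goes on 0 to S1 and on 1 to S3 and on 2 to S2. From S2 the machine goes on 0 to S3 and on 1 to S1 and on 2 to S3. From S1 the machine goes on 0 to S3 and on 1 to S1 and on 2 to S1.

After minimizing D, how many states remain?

States {S0} cannot be reached from the start state, so discard them.
Initial partition by acceptance: {S1,S3} | {S2}.
Refine {S1,S3} on symbol 2: members go to different blocks, giving {S1} and {S3}.
The partition is now stable with 3 blocks: {S1} | {S2} | {S3}.

3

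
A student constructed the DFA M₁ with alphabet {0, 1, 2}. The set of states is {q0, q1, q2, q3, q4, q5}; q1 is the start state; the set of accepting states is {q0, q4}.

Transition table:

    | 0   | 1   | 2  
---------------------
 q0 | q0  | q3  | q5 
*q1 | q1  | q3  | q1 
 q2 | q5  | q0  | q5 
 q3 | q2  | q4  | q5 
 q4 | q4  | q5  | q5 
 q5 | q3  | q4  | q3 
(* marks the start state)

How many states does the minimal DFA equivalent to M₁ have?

All states are reachable from the start state.
Initial partition by acceptance: {q0,q4} | {q1,q2,q3,q5}.
On input 1, block {q1,q2,q3,q5} splits into {q2,q3,q5} and {q1}.
Stable partition: {q0,q4} | {q2,q3,q5} | {q1} — 3 equivalence classes.

3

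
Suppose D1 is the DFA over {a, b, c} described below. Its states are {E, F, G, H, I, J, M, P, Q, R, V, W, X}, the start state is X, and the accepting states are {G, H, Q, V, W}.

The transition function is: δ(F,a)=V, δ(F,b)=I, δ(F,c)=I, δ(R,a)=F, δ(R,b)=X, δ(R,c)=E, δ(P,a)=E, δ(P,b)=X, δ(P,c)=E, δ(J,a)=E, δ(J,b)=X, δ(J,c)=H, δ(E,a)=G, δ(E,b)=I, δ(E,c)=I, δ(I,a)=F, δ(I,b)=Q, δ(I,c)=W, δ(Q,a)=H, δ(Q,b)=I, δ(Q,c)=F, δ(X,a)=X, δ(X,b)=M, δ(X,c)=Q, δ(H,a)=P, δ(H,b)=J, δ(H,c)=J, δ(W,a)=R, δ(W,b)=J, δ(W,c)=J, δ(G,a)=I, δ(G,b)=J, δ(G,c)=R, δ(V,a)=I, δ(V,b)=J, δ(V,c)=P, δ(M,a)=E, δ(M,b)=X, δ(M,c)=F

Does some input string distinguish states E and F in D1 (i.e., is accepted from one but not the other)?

No

All states are reachable from the start state.
Initial partition by acceptance: {G,H,Q,V,W} | {E,F,I,J,M,P,R,X}.
Refine {G,H,Q,V,W} on symbol a: members go to different blocks, giving {G,H,V,W} and {Q}.
On input a, block {E,F,I,J,M,P,R,X} splits into {I,J,M,P,R,X} and {E,F}.
On input a, block {I,J,M,P,R,X} splits into {I,J,M,P,R} and {X}.
On input b, block {I,J,M,P,R} splits into {J,M,P,R} and {I}.
Refine {G,H,V,W} on symbol a: members go to different blocks, giving {G,V} and {H,W}.
Refine {J,M,P,R} on symbol c: members go to different blocks, giving {M,P,R} and {J}.
No further refinement is possible. Final partition (8 blocks): {G,V} | {M,P,R} | {Q} | {E,F} | {X} | {I} | {H,W} | {J}.
E and F lie in the same block of the stable partition, so they are equivalent — no string distinguishes them.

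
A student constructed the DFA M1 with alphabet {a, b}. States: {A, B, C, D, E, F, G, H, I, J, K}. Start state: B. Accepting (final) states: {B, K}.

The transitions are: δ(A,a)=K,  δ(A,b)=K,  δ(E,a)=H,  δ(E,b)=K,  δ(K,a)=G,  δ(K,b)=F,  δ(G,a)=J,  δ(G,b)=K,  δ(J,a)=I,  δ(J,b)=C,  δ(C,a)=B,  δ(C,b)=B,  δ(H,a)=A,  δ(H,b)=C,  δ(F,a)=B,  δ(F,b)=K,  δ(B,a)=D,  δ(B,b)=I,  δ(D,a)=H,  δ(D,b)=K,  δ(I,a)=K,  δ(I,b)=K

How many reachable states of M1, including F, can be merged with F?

4

Reachable states from the start: {A,B,C,D,F,G,H,I,J,K}. Unreachable: {E} — drop them.
Start with accepting vs non-accepting: {B,K} | {A,C,D,F,G,H,I,J}.
Refine {A,C,D,F,G,H,I,J} on symbol a: members go to different blocks, giving {A,C,F,I} and {D,G,H,J}.
Split {D,G,H,J} by δ(·,a) → {D,G} and {H,J}.
No further refinement is possible. Final partition (4 blocks): {B,K} | {A,C,F,I} | {D,G} | {H,J}.
The equivalence class containing F is {A,C,F,I}, of size 4.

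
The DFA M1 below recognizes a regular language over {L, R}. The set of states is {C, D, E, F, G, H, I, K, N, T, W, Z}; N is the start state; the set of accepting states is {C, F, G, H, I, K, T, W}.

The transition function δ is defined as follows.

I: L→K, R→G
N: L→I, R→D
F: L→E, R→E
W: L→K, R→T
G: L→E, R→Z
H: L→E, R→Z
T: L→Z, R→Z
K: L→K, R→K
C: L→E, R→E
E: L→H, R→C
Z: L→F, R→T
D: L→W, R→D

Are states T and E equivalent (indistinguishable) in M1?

No

Initial partition by acceptance: {C,F,G,H,I,K,T,W} | {D,E,N,Z}.
Split {C,F,G,H,I,K,T,W} by δ(·,L) → {C,F,G,H,T} and {I,K,W}.
On input L, block {D,E,N,Z} splits into {D,N} and {E,Z}.
Split {I,K,W} by δ(·,R) → {I,W} and {K}.
The partition is now stable with 5 blocks: {C,F,G,H,T} | {D,N} | {I,W} | {E,Z} | {K}.
T and E end up in different blocks, so they are distinguishable. For instance, the string 'ε' is accepted from only T.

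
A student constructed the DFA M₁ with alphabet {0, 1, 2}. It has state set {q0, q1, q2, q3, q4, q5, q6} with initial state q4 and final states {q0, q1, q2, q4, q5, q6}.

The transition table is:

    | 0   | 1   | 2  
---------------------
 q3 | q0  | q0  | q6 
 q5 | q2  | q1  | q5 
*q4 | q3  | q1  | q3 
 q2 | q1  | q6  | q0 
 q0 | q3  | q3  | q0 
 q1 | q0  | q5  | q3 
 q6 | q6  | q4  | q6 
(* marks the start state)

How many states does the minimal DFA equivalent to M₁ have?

P0 = {q0,q1,q2,q4,q5,q6} | {q3}.
Refine {q0,q1,q2,q4,q5,q6} on symbol 0: members go to different blocks, giving {q1,q2,q5,q6} and {q0,q4}.
Refine {q1,q2,q5,q6} on symbol 0: members go to different blocks, giving {q2,q5,q6} and {q1}.
On input 0, block {q2,q5,q6} splits into {q5,q6} and {q2}.
On input 0, block {q5,q6} splits into {q5} and {q6}.
Split {q0,q4} by δ(·,1) → {q0} and {q4}.
No further refinement is possible. Final partition (7 blocks): {q5} | {q3} | {q0} | {q1} | {q2} | {q6} | {q4}.

7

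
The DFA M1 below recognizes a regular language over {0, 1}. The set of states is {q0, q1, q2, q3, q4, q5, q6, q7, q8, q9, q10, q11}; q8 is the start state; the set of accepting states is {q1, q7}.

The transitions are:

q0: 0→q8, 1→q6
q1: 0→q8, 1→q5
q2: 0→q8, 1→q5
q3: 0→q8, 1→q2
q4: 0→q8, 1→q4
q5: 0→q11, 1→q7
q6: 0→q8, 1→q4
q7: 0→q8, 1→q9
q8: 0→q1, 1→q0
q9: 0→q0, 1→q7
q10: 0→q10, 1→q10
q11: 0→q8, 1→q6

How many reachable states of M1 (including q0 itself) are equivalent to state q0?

4

States {q2,q3,q10} cannot be reached from the start state, so discard them.
P0 = {q1,q7} | {q0,q4,q5,q6,q8,q9,q11}.
Split {q0,q4,q5,q6,q8,q9,q11} by δ(·,0) → {q0,q4,q5,q6,q9,q11} and {q8}.
Refine {q0,q4,q5,q6,q9,q11} on symbol 0: members go to different blocks, giving {q0,q4,q6,q11} and {q5,q9}.
The partition is now stable with 4 blocks: {q1,q7} | {q0,q4,q6,q11} | {q8} | {q5,q9}.
State q0 belongs to the block {q0,q4,q6,q11}, which has 4 states.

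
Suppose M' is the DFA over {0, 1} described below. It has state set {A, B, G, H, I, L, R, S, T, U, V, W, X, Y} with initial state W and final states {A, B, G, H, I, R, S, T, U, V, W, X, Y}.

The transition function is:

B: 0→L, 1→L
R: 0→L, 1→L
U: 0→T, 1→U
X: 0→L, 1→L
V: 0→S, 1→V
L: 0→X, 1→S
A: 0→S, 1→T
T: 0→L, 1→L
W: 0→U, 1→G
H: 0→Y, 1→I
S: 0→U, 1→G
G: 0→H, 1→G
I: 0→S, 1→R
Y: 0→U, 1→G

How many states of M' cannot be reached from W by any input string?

No path from W leads to A, B, V; the other 11 states are all reachable.

3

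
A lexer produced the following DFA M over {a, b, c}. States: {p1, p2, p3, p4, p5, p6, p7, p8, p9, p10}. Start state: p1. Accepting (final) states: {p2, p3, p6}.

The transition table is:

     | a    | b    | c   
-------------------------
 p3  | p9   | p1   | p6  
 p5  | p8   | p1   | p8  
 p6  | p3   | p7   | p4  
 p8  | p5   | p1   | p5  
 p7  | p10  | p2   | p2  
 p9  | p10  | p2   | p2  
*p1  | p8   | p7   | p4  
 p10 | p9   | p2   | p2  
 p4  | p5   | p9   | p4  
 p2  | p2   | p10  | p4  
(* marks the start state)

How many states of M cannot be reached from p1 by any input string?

Starting at p1 and following transitions, the reachable set is {p1, p2, p4, p5, p7, p8, p9, p10}. That leaves p3, p6 unreachable — 2 in total.

2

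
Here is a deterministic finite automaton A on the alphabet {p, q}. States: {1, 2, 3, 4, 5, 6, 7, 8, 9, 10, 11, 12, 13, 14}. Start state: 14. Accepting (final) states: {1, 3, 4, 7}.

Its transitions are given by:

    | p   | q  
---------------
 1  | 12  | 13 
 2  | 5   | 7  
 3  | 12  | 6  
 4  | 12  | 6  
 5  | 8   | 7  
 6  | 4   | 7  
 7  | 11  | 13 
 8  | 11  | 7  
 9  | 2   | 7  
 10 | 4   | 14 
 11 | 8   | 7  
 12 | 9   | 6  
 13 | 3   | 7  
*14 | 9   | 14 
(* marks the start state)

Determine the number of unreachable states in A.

2

Starting at 14 and following transitions, the reachable set is {2, 3, 4, 5, 6, 7, 8, 9, 11, 12, 13, 14}. That leaves 1, 10 unreachable — 2 in total.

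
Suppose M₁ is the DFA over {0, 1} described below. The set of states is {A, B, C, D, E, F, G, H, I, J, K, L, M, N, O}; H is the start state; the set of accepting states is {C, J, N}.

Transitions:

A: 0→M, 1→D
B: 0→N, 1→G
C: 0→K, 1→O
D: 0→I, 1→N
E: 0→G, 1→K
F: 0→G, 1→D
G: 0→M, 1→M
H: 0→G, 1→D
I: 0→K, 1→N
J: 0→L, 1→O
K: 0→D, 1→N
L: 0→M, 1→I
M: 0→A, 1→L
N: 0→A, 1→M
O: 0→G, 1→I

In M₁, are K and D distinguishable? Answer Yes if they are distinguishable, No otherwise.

No

First remove the unreachable states {B,C,E,F,J,O}; 9 states remain.
Initial partition by acceptance: {N} | {A,D,G,H,I,K,L,M}.
On input 1, block {A,D,G,H,I,K,L,M} splits into {A,G,H,L,M} and {D,I,K}.
Split {A,G,H,L,M} by δ(·,1) → {A,H,L} and {G,M}.
Split {G,M} by δ(·,0) → {G} and {M}.
On input 0, block {A,H,L} splits into {A,L} and {H}.
The partition is now stable with 6 blocks: {N} | {A,L} | {D,I,K} | {G} | {M} | {H}.
K and D lie in the same block of the stable partition, so they are equivalent — no string distinguishes them.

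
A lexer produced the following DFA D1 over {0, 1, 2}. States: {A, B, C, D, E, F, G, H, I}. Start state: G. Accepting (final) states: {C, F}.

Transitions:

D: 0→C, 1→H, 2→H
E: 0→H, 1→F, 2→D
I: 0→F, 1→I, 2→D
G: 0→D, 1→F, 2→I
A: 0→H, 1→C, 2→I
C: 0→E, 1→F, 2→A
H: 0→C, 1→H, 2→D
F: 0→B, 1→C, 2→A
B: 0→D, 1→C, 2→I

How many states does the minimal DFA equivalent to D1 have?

Every state is reachable, so we keep all 9.
P0 = {C,F} | {A,B,D,E,G,H,I}.
Refine {A,B,D,E,G,H,I} on symbol 0: members go to different blocks, giving {A,B,E,G} and {D,H,I}.
No further refinement is possible. Final partition (3 blocks): {C,F} | {A,B,E,G} | {D,H,I}.

3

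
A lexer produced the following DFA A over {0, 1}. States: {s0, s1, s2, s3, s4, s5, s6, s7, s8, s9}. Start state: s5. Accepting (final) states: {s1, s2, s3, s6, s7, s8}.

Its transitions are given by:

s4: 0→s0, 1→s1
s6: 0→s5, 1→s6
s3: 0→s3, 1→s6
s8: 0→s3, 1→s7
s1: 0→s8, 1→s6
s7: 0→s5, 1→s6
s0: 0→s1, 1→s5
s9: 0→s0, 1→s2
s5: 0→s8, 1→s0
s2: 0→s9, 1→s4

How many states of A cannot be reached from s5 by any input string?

No path from s5 leads to s2, s4, s9; the other 7 states are all reachable.

3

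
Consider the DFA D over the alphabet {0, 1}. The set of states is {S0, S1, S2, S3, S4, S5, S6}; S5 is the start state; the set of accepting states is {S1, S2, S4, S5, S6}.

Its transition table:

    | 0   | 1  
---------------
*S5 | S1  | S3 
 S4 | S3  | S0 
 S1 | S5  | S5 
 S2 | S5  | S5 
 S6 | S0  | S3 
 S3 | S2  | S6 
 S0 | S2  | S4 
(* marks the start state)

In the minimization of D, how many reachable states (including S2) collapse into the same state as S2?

2

Every state is reachable, so we keep all 7.
Initial partition by acceptance: {S1,S2,S4,S5,S6} | {S0,S3}.
Refine {S1,S2,S4,S5,S6} on symbol 0: members go to different blocks, giving {S1,S2,S5} and {S4,S6}.
Split {S1,S2,S5} by δ(·,1) → {S1,S2} and {S5}.
Stable partition: {S1,S2} | {S0,S3} | {S4,S6} | {S5} — 4 equivalence classes.
State S2 belongs to the block {S1,S2}, which has 2 states.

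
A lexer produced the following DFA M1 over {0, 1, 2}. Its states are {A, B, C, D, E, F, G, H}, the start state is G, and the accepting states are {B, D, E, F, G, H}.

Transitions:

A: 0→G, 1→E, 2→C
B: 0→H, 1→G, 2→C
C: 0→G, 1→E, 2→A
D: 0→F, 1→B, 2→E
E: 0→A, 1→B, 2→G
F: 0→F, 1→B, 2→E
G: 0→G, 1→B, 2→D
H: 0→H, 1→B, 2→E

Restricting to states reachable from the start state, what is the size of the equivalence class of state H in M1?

Start with accepting vs non-accepting: {B,D,E,F,G,H} | {A,C}.
Refine {B,D,E,F,G,H} on symbol 0: members go to different blocks, giving {B,D,F,G,H} and {E}.
On input 2, block {B,D,F,G,H} splits into {D,F,H} and {B} and {G}.
No further refinement is possible. Final partition (5 blocks): {D,F,H} | {A,C} | {E} | {B} | {G}.
State H belongs to the block {D,F,H}, which has 3 states.

3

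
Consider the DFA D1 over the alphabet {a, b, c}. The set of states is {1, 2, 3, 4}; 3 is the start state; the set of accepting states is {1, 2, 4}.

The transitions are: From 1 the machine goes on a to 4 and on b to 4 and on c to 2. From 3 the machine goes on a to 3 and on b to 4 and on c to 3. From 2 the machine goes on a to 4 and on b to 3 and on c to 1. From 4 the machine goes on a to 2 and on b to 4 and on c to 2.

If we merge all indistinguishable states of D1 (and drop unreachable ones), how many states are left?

Start with accepting vs non-accepting: {1,2,4} | {3}.
Refine {1,2,4} on symbol b: members go to different blocks, giving {1,4} and {2}.
Split {1,4} by δ(·,a) → {1} and {4}.
No further refinement is possible. Final partition (4 blocks): {1} | {3} | {2} | {4}.

4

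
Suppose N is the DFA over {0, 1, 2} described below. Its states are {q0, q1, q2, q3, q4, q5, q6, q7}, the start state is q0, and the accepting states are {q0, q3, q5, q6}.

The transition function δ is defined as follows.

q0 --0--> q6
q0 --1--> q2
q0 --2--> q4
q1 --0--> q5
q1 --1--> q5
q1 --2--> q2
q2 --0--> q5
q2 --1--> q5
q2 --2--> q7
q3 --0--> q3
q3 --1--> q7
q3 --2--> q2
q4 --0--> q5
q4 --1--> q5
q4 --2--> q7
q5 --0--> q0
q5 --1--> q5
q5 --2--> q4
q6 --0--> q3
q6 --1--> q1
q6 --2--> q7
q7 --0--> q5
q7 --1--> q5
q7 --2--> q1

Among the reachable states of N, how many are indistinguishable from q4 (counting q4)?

4

Initial partition by acceptance: {q0,q3,q5,q6} | {q1,q2,q4,q7}.
On input 1, block {q0,q3,q5,q6} splits into {q0,q3,q6} and {q5}.
The partition is now stable with 3 blocks: {q0,q3,q6} | {q1,q2,q4,q7} | {q5}.
The equivalence class containing q4 is {q1,q2,q4,q7}, of size 4.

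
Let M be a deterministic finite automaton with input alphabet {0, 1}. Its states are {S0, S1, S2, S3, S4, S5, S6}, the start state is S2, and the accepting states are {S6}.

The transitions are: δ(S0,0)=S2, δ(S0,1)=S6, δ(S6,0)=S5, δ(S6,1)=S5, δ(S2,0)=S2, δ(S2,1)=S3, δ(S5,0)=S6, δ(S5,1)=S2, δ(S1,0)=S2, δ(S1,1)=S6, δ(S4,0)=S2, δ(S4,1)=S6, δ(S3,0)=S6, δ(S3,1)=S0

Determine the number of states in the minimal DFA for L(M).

5

First remove the unreachable states {S1,S4}; 5 states remain.
Initial partition by acceptance: {S6} | {S0,S2,S3,S5}.
Split {S0,S2,S3,S5} by δ(·,0) → {S0,S2} and {S3,S5}.
On input 1, block {S0,S2} splits into {S0} and {S2}.
Split {S3,S5} by δ(·,1) → {S3} and {S5}.
The partition is now stable with 5 blocks: {S6} | {S0} | {S3} | {S2} | {S5}.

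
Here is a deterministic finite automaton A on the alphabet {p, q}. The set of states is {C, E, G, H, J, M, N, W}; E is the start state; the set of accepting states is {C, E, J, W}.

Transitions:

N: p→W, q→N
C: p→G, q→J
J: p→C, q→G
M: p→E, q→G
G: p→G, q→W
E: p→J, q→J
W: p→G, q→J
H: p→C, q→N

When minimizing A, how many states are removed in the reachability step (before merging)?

Starting at E and following transitions, the reachable set is {C, E, G, J, W}. That leaves H, M, N unreachable — 3 in total.

3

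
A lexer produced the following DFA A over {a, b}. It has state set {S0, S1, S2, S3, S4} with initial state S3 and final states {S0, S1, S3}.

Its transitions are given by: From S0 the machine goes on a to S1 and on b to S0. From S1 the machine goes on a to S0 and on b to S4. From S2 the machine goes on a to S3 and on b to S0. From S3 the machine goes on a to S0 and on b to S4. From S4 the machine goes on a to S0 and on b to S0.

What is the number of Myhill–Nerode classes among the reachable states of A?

3

Reachable states from the start: {S0,S1,S3,S4}. Unreachable: {S2} — drop them.
P0 = {S0,S1,S3} | {S4}.
Split {S0,S1,S3} by δ(·,b) → {S1,S3} and {S0}.
Stable partition: {S1,S3} | {S4} | {S0} — 3 equivalence classes.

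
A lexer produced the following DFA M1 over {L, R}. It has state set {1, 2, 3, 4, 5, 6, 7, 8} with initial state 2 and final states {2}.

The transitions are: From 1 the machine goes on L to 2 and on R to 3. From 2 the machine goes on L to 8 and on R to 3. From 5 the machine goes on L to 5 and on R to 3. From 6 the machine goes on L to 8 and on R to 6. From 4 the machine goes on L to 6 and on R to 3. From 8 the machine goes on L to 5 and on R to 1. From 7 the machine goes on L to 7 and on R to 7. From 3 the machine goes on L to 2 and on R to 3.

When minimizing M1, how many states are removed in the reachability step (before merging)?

3

No path from 2 leads to 4, 6, 7; the other 5 states are all reachable.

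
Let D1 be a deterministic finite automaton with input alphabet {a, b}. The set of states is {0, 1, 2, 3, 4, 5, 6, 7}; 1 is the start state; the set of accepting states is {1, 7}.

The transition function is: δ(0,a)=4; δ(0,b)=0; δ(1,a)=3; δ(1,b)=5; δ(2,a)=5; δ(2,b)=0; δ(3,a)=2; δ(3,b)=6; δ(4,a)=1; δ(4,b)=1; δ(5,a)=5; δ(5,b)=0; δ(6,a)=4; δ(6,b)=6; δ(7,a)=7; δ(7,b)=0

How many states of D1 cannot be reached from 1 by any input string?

No path from 1 leads to 7; the other 7 states are all reachable.

1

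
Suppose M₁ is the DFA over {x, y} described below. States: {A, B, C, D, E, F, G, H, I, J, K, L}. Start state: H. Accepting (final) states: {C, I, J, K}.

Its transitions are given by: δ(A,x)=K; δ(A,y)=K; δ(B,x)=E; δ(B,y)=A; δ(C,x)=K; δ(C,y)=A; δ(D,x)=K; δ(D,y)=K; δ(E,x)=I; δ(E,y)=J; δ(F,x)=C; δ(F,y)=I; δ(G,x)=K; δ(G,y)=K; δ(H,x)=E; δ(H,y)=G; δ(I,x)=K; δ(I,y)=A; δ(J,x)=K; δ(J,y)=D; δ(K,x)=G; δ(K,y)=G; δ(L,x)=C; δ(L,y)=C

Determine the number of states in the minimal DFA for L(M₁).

5

First remove the unreachable states {B,C,F,L}; 8 states remain.
Start with accepting vs non-accepting: {I,J,K} | {A,D,E,G,H}.
Split {I,J,K} by δ(·,x) → {I,J} and {K}.
Split {A,D,E,G,H} by δ(·,x) → {A,D,G} and {E} and {H}.
No further refinement is possible. Final partition (5 blocks): {I,J} | {A,D,G} | {K} | {E} | {H}.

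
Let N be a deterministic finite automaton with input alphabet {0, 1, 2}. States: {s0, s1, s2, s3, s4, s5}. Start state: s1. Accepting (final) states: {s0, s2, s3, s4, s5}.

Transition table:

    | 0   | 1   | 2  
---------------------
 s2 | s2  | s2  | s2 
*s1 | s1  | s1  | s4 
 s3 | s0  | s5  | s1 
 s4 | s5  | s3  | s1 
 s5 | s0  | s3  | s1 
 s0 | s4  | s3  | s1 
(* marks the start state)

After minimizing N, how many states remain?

First remove the unreachable states {s2}; 5 states remain.
Initial partition by acceptance: {s0,s3,s4,s5} | {s1}.
The partition is now stable with 2 blocks: {s0,s3,s4,s5} | {s1}.

2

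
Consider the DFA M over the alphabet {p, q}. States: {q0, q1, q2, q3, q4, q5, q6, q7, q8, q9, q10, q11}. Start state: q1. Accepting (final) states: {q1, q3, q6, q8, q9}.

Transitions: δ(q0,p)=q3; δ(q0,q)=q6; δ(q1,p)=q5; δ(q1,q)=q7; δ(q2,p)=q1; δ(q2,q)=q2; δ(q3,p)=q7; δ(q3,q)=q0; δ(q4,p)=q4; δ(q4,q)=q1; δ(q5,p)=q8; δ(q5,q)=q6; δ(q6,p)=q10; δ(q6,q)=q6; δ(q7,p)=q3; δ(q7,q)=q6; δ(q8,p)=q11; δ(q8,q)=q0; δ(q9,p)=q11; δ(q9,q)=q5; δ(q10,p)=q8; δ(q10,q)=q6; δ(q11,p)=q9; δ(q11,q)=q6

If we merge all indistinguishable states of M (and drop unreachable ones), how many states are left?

3

First remove the unreachable states {q2,q4}; 10 states remain.
P0 = {q1,q3,q6,q8,q9} | {q0,q5,q7,q10,q11}.
Refine {q1,q3,q6,q8,q9} on symbol q: members go to different blocks, giving {q1,q3,q8,q9} and {q6}.
The partition is now stable with 3 blocks: {q1,q3,q8,q9} | {q0,q5,q7,q10,q11} | {q6}.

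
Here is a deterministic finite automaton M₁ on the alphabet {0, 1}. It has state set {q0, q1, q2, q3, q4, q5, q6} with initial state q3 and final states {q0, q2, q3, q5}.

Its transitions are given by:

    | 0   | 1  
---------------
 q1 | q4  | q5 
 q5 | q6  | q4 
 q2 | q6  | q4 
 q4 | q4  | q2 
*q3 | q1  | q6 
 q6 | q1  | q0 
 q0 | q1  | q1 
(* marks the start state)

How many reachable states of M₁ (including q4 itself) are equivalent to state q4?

3

Start with accepting vs non-accepting: {q0,q2,q3,q5} | {q1,q4,q6}.
No further refinement is possible. Final partition (2 blocks): {q0,q2,q3,q5} | {q1,q4,q6}.
The equivalence class containing q4 is {q1,q4,q6}, of size 3.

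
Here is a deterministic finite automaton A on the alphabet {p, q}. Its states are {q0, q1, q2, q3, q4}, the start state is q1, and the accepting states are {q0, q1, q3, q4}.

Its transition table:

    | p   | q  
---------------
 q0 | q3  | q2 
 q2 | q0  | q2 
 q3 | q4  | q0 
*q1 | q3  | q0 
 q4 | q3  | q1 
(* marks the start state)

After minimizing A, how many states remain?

All states are reachable from the start state.
Initial partition by acceptance: {q0,q1,q3,q4} | {q2}.
Refine {q0,q1,q3,q4} on symbol q: members go to different blocks, giving {q1,q3,q4} and {q0}.
On input q, block {q1,q3,q4} splits into {q1,q3} and {q4}.
On input p, block {q1,q3} splits into {q1} and {q3}.
Stable partition: {q1} | {q2} | {q0} | {q4} | {q3} — 5 equivalence classes.

5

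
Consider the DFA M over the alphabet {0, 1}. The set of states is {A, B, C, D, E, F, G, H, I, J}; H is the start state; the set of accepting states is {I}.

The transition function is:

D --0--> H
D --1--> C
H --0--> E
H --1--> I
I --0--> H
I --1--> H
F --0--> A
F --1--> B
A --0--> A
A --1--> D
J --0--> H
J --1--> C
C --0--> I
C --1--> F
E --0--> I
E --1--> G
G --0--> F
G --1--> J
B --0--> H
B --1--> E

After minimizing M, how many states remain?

5

Initial partition by acceptance: {I} | {A,B,C,D,E,F,G,H,J}.
Refine {A,B,C,D,E,F,G,H,J} on symbol 0: members go to different blocks, giving {A,B,D,F,G,H,J} and {C,E}.
On input 0, block {A,B,D,F,G,H,J} splits into {A,B,D,F,G,J} and {H}.
On input 0, block {A,B,D,F,G,J} splits into {A,F,G} and {B,D,J}.
No further refinement is possible. Final partition (5 blocks): {I} | {A,F,G} | {C,E} | {H} | {B,D,J}.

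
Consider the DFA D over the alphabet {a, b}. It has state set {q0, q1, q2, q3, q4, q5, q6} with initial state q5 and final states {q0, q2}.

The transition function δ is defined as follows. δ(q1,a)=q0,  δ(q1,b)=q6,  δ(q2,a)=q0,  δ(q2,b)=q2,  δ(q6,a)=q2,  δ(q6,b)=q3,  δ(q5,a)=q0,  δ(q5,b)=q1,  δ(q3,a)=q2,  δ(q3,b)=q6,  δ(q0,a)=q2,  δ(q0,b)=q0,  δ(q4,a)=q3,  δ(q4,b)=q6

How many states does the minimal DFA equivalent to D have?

2

States {q4} cannot be reached from the start state, so discard them.
Initial partition by acceptance: {q0,q2} | {q1,q3,q5,q6}.
The partition is now stable with 2 blocks: {q0,q2} | {q1,q3,q5,q6}.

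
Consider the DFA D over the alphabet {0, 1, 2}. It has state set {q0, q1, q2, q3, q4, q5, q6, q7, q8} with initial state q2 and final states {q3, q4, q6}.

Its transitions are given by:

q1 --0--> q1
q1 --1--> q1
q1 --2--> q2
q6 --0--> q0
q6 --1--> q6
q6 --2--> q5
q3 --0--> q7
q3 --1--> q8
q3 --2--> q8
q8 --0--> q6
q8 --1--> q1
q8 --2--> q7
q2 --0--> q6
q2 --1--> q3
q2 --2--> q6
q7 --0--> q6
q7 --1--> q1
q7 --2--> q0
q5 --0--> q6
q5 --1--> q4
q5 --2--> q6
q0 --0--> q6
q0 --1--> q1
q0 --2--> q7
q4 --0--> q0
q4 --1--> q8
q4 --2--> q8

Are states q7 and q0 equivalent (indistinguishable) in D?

Yes

All states are reachable from the start state.
Initial partition by acceptance: {q3,q4,q6} | {q0,q1,q2,q5,q7,q8}.
On input 1, block {q3,q4,q6} splits into {q3,q4} and {q6}.
Split {q0,q1,q2,q5,q7,q8} by δ(·,0) → {q0,q2,q5,q7,q8} and {q1}.
Split {q0,q2,q5,q7,q8} by δ(·,1) → {q0,q7,q8} and {q2,q5}.
No further refinement is possible. Final partition (5 blocks): {q3,q4} | {q0,q7,q8} | {q6} | {q1} | {q2,q5}.
q7 and q0 lie in the same block of the stable partition, so they are equivalent — no string distinguishes them.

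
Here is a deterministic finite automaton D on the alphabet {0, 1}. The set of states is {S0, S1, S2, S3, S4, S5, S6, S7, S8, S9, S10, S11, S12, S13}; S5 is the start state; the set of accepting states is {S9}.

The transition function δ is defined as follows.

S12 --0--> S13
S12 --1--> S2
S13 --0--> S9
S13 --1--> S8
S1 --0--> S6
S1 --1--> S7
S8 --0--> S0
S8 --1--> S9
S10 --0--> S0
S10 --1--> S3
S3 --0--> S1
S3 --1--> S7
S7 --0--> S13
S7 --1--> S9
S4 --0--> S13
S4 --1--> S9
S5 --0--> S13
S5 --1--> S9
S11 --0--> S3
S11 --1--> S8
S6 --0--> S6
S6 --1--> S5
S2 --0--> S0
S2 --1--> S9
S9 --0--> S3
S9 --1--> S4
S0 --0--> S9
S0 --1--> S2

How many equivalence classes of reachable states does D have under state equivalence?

4

Reachable states from the start: {S0,S1,S2,S3,S4,S5,S6,S7,S8,S9,S13}. Unreachable: {S10,S11,S12} — drop them.
P0 = {S9} | {S0,S1,S2,S3,S4,S5,S6,S7,S8,S13}.
Split {S0,S1,S2,S3,S4,S5,S6,S7,S8,S13} by δ(·,0) → {S1,S2,S3,S4,S5,S6,S7,S8} and {S0,S13}.
On input 0, block {S1,S2,S3,S4,S5,S6,S7,S8} splits into {S2,S4,S5,S7,S8} and {S1,S3,S6}.
The partition is now stable with 4 blocks: {S9} | {S2,S4,S5,S7,S8} | {S0,S13} | {S1,S3,S6}.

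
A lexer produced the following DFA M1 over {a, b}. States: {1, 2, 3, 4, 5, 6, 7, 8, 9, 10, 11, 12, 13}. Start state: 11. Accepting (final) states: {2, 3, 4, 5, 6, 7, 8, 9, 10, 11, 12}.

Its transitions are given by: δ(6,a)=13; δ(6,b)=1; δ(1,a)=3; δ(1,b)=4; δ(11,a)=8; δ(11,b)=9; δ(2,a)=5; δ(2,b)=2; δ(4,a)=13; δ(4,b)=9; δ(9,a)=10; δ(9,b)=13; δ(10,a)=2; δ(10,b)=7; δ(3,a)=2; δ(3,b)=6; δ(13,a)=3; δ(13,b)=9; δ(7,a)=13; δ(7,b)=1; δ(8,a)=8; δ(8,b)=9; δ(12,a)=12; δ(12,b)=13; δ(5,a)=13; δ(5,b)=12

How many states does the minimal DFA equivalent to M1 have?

10

All states are reachable from the start state.
Start with accepting vs non-accepting: {2,3,4,5,6,7,8,9,10,11,12} | {1,13}.
Refine {2,3,4,5,6,7,8,9,10,11,12} on symbol a: members go to different blocks, giving {2,3,8,9,10,11,12} and {4,5,6,7}.
On input a, block {2,3,8,9,10,11,12} splits into {3,8,9,10,11,12} and {2}.
Split {3,8,9,10,11,12} by δ(·,a) → {8,9,11,12} and {3,10}.
Split {8,9,11,12} by δ(·,a) → {8,11,12} and {9}.
Split {8,11,12} by δ(·,b) → {8,11} and {12}.
On input b, block {1,13} splits into {1} and {13}.
Split {4,5,6,7} by δ(·,b) → {6,7} and {4} and {5}.
No further refinement is possible. Final partition (10 blocks): {8,11} | {1} | {6,7} | {2} | {3,10} | {9} | {12} | {13} | {4} | {5}.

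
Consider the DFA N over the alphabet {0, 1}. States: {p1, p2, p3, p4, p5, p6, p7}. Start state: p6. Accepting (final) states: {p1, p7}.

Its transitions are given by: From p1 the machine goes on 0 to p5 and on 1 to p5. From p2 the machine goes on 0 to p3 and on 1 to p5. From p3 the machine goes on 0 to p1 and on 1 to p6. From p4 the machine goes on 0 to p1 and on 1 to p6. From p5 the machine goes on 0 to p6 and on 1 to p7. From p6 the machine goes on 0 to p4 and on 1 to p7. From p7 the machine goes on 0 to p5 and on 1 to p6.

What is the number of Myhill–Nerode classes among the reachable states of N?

5

States {p2,p3} cannot be reached from the start state, so discard them.
Start with accepting vs non-accepting: {p1,p7} | {p4,p5,p6}.
Split {p4,p5,p6} by δ(·,0) → {p5,p6} and {p4}.
Split {p5,p6} by δ(·,0) → {p5} and {p6}.
On input 1, block {p1,p7} splits into {p1} and {p7}.
Stable partition: {p1} | {p5} | {p4} | {p6} | {p7} — 5 equivalence classes.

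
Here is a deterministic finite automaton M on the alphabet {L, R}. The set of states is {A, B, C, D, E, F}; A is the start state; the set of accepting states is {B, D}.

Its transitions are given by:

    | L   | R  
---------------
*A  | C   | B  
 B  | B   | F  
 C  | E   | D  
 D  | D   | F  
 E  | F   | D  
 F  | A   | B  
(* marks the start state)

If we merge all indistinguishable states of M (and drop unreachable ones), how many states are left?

All states are reachable from the start state.
Start with accepting vs non-accepting: {B,D} | {A,C,E,F}.
The partition is now stable with 2 blocks: {B,D} | {A,C,E,F}.

2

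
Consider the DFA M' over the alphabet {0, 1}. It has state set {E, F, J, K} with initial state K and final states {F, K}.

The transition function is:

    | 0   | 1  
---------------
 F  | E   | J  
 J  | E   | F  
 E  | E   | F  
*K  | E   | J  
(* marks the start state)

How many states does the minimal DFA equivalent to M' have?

2

All states are reachable from the start state.
Start with accepting vs non-accepting: {F,K} | {E,J}.
No further refinement is possible. Final partition (2 blocks): {F,K} | {E,J}.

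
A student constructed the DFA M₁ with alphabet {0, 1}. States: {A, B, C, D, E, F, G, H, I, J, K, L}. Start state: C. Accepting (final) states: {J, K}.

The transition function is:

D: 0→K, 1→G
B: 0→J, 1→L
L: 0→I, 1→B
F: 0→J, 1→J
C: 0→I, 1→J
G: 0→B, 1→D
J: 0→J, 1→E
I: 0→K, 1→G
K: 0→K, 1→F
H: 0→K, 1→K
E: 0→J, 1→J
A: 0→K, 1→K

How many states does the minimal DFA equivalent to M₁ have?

5

Reachable states from the start: {B,C,D,E,F,G,I,J,K,L}. Unreachable: {A,H} — drop them.
P0 = {J,K} | {B,C,D,E,F,G,I,L}.
Split {B,C,D,E,F,G,I,L} by δ(·,0) → {B,D,E,F,I} and {C,G,L}.
Split {B,D,E,F,I} by δ(·,1) → {B,D,I} and {E,F}.
Refine {C,G,L} on symbol 1: members go to different blocks, giving {G,L} and {C}.
Stable partition: {J,K} | {B,D,I} | {G,L} | {E,F} | {C} — 5 equivalence classes.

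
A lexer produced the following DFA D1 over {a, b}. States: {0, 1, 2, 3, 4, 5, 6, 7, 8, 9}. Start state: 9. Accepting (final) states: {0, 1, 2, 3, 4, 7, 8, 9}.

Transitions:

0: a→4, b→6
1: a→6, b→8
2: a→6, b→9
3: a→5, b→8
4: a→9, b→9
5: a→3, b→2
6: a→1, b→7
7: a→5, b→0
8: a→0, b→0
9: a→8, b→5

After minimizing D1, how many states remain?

All states are reachable from the start state.
Start with accepting vs non-accepting: {0,1,2,3,4,7,8,9} | {5,6}.
Split {0,1,2,3,4,7,8,9} by δ(·,a) → {0,4,8,9} and {1,2,3,7}.
Refine {0,4,8,9} on symbol b: members go to different blocks, giving {0,9} and {4,8}.
Split {1,2,3,7} by δ(·,b) → {1,3} and {2,7}.
The partition is now stable with 5 blocks: {0,9} | {5,6} | {1,3} | {4,8} | {2,7}.

5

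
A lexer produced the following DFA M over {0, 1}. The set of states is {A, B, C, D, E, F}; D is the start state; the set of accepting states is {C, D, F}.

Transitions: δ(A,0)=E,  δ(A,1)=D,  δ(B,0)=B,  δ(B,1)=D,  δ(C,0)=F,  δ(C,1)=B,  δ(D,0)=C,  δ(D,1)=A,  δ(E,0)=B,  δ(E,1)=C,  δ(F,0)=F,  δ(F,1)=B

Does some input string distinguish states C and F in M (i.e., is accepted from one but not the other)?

P0 = {C,D,F} | {A,B,E}.
The partition is now stable with 2 blocks: {C,D,F} | {A,B,E}.
C and F lie in the same block of the stable partition, so they are equivalent — no string distinguishes them.

No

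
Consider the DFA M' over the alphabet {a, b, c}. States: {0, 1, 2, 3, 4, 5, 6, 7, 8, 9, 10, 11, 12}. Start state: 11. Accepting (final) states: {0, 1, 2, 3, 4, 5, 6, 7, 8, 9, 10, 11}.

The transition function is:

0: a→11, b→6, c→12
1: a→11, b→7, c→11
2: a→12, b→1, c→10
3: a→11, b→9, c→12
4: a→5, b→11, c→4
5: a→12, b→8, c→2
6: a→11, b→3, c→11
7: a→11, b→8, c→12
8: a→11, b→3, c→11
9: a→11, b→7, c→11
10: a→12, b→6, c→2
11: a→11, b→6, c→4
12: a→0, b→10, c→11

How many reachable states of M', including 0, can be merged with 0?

3

All states are reachable from the start state.
Start with accepting vs non-accepting: {0,1,2,3,4,5,6,7,8,9,10,11} | {12}.
Split {0,1,2,3,4,5,6,7,8,9,10,11} by δ(·,a) → {0,1,3,4,6,7,8,9,11} and {2,5,10}.
Refine {0,1,3,4,6,7,8,9,11} on symbol a: members go to different blocks, giving {0,1,3,6,7,8,9,11} and {4}.
Split {0,1,3,6,7,8,9,11} by δ(·,c) → {1,6,8,9} and {0,3,7} and {11}.
The partition is now stable with 6 blocks: {1,6,8,9} | {12} | {2,5,10} | {4} | {0,3,7} | {11}.
The equivalence class containing 0 is {0,3,7}, of size 3.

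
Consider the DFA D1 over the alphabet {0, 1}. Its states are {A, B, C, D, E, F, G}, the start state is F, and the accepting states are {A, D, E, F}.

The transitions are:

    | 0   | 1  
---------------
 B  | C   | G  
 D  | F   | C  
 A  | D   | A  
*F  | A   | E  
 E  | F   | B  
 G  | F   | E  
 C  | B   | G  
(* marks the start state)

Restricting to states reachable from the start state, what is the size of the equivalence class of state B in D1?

Every state is reachable, so we keep all 7.
P0 = {A,D,E,F} | {B,C,G}.
Refine {A,D,E,F} on symbol 1: members go to different blocks, giving {A,F} and {D,E}.
Split {A,F} by δ(·,0) → {A} and {F}.
On input 0, block {B,C,G} splits into {B,C} and {G}.
The partition is now stable with 5 blocks: {A} | {B,C} | {D,E} | {F} | {G}.
The equivalence class containing B is {B,C}, of size 2.

2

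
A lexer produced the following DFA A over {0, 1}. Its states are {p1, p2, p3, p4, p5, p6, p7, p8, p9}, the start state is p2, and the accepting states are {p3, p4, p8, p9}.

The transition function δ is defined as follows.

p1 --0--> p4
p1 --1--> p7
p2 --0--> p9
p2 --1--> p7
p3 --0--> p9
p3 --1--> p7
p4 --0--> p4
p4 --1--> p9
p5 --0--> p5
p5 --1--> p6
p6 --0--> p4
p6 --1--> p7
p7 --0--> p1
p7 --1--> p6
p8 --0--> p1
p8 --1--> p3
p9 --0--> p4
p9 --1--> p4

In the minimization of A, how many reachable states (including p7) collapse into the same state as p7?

1

States {p3,p5,p8} cannot be reached from the start state, so discard them.
Start with accepting vs non-accepting: {p4,p9} | {p1,p2,p6,p7}.
Split {p1,p2,p6,p7} by δ(·,0) → {p1,p2,p6} and {p7}.
The partition is now stable with 3 blocks: {p4,p9} | {p1,p2,p6} | {p7}.
State p7 belongs to the block {p7}, which has 1 states.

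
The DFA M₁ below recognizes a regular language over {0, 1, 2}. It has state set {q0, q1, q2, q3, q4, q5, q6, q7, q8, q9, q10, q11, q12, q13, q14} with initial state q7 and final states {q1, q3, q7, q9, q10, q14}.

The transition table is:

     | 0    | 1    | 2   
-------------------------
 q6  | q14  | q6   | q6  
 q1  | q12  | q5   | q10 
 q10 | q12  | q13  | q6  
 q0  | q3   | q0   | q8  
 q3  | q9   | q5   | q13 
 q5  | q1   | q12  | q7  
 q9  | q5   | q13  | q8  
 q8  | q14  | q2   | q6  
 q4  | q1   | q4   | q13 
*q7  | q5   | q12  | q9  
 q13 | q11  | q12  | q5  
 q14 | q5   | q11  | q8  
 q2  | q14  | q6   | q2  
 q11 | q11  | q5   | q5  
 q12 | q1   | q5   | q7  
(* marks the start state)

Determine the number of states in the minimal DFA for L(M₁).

First remove the unreachable states {q0,q3,q4}; 12 states remain.
P0 = {q1,q7,q9,q10,q14} | {q2,q5,q6,q8,q11,q12,q13}.
Split {q1,q7,q9,q10,q14} by δ(·,2) → {q9,q10,q14} and {q1,q7}.
Refine {q2,q5,q6,q8,q11,q12,q13} on symbol 0: members go to different blocks, giving {q2,q6,q8} and {q5,q12} and {q11,q13}.
No further refinement is possible. Final partition (5 blocks): {q9,q10,q14} | {q2,q6,q8} | {q1,q7} | {q5,q12} | {q11,q13}.

5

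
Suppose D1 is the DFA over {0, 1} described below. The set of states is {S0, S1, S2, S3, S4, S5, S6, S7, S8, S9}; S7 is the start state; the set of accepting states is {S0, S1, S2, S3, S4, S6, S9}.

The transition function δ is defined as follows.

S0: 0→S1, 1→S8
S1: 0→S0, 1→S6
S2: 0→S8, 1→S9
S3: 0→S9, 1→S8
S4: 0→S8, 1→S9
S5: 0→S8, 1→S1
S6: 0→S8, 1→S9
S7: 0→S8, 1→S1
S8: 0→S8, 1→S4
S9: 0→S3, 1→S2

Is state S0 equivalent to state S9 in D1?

No

States {S5} cannot be reached from the start state, so discard them.
Start with accepting vs non-accepting: {S0,S1,S2,S3,S4,S6,S9} | {S7,S8}.
Refine {S0,S1,S2,S3,S4,S6,S9} on symbol 0: members go to different blocks, giving {S0,S1,S3,S9} and {S2,S4,S6}.
Split {S0,S1,S3,S9} by δ(·,1) → {S0,S3} and {S1,S9}.
On input 1, block {S7,S8} splits into {S7} and {S8}.
The partition is now stable with 5 blocks: {S0,S3} | {S7} | {S2,S4,S6} | {S1,S9} | {S8}.
S0 and S9 end up in different blocks, so they are distinguishable. For instance, the string '1' is accepted from only S9.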